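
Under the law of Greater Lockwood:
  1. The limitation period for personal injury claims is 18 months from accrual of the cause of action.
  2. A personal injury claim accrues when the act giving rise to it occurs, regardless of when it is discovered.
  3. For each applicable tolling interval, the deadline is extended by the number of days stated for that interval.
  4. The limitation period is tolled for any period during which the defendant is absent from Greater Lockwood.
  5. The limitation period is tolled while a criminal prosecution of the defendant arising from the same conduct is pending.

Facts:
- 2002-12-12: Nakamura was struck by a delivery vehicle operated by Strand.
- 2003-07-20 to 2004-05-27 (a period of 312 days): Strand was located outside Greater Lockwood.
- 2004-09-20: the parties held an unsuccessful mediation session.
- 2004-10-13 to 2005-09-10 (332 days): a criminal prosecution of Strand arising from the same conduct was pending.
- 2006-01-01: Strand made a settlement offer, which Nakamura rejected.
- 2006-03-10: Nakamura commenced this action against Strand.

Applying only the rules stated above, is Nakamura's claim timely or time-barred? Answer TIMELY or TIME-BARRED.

The limitation period began to run on 2002-12-12.
18 months from 2002-12-12 is 2004-06-12.
Because the defendant's absence from the jurisdiction ran from 2003-07-20 to 2004-05-27, the deadline is extended by 312 days to 2005-04-20.
The pending criminal prosecution from 2004-10-13 to 2005-09-10 tolled the period for 332 days, extending the deadline to 2006-03-18.
Nothing else in the chronology tolls or restarts the period.
Filing on 2006-03-10 beat the 2006-03-18 deadline — the action is timely.

TIMELY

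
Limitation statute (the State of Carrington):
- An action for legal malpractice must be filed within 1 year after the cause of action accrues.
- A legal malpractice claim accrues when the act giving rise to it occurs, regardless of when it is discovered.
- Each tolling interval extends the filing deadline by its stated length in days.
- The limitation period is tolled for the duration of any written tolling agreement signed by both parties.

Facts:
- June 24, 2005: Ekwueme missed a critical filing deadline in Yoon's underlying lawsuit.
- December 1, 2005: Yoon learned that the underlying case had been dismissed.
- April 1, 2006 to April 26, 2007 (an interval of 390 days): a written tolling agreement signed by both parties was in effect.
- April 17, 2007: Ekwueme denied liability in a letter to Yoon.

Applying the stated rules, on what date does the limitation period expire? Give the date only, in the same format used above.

July 19, 2007

Accrual is governed by the date of the act, so the period began to run on June 24, 2005; the later discovery on December 1, 2005 is irrelevant under the stated rule.
Adding the 1 year base period to June 24, 2005 gives a deadline of June 24, 2006, before any tolling.
The period was tolled for 390 days by the written tolling agreement (April 1, 2006 to April 26, 2007), pushing the deadline to July 19, 2007.
The other events in the timeline have no effect on the limitation period under the stated rules.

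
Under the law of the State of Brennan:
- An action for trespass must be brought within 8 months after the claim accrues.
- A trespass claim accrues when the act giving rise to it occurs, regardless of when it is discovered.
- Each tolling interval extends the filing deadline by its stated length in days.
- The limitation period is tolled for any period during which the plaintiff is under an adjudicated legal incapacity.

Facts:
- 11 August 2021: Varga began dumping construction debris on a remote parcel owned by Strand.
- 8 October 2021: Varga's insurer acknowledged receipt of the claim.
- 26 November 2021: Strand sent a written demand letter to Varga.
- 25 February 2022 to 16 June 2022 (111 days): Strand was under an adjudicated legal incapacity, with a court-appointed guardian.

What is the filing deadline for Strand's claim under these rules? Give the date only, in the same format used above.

The claim accrued on 11 August 2021, when the wrongful act occurred.
8 months from 11 August 2021 is 11 April 2022.
The plaintiff's legal incapacity from 25 February 2022 to 16 June 2022 tolled the period for 111 days, extending the deadline to 31 July 2022.
The other events in the timeline have no effect on the limitation period under the stated rules.

31 July 2022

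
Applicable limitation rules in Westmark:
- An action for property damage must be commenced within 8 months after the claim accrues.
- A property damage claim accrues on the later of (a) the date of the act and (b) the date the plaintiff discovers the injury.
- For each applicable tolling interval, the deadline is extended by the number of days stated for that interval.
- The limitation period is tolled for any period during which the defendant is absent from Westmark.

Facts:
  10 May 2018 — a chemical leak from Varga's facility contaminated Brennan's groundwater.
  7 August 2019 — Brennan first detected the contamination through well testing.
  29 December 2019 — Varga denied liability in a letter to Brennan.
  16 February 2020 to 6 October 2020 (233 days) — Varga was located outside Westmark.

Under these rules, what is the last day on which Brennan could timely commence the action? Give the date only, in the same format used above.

26 November 2020

The claim accrued on 7 August 2019 — the later of the 10 May 2018 act and the 7 August 2019 discovery.
Adding the 8 months base period to 7 August 2019 gives a deadline of 7 April 2020, before any tolling.
The period was tolled for 233 days by the defendant's absence from the jurisdiction (16 February 2020 to 6 October 2020), pushing the deadline to 26 November 2020.
The other events in the timeline have no effect on the limitation period under the stated rules.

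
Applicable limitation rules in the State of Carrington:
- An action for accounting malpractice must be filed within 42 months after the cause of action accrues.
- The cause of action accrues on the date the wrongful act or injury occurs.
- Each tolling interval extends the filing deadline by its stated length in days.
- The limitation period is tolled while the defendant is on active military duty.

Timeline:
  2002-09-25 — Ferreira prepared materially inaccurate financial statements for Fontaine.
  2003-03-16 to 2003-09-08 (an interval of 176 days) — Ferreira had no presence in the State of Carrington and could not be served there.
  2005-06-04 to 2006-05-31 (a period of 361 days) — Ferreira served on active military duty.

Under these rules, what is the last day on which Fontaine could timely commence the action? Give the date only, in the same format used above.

The limitation period began to run on 2002-09-25.
42 months from 2002-09-25 is 2006-03-25.
Because the defendant's active military service ran from 2005-06-04 to 2006-05-31, the deadline is extended by 361 days to 2007-03-21.
No stated provision tolls the period for the defendant's absence, so the interval from 2003-03-16 to 2003-09-08 has no effect on the deadline.

2007-03-21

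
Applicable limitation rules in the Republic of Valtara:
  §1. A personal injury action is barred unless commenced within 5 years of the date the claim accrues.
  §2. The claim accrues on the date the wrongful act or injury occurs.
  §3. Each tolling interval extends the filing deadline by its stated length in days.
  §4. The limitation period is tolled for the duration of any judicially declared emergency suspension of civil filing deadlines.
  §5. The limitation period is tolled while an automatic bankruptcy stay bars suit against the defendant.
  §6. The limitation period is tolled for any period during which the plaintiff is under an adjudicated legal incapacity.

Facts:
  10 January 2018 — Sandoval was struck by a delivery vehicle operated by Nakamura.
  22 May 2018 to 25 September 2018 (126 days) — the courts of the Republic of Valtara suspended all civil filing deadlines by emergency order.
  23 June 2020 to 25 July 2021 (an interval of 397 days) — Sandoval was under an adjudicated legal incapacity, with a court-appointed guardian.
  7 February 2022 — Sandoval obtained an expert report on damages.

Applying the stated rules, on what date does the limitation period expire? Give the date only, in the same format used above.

16 June 2024

The claim accrued on 10 January 2018, when the wrongful act occurred.
Adding the 5 years base period to 10 January 2018 gives a deadline of 10 January 2023, before any tolling.
The emergency suspension of filing deadlines from 22 May 2018 to 25 September 2018 tolled the period for 126 days, extending the deadline to 16 May 2023.
Because the plaintiff's legal incapacity ran from 23 June 2020 to 25 July 2021, the deadline is extended by 397 days to 16 June 2024.
The other events in the timeline have no effect on the limitation period under the stated rules.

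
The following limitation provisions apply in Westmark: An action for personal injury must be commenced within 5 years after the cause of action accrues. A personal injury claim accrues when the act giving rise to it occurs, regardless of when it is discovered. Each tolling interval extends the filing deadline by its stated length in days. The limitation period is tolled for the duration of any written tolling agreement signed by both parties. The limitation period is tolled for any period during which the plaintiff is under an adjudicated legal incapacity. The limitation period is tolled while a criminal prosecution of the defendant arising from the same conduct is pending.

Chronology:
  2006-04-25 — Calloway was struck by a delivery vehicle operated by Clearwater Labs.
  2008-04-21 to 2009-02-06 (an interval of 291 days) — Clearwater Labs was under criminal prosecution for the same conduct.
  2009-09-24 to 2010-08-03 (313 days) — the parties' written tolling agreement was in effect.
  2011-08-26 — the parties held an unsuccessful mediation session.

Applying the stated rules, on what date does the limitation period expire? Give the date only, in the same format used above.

The cause of action accrued on 2006-04-25, the date of the act.
Adding the 5 years base period to 2006-04-25 gives a deadline of 2011-04-25, before any tolling.
The period was tolled for 291 days by the pending criminal prosecution (2008-04-21 to 2009-02-06), pushing the deadline to 2012-02-10.
The written tolling agreement from 2009-09-24 to 2010-08-03 tolled the period for 313 days, extending the deadline to 2012-12-19.
None of the other events listed affects the running of the period under the stated rules.

2012-12-19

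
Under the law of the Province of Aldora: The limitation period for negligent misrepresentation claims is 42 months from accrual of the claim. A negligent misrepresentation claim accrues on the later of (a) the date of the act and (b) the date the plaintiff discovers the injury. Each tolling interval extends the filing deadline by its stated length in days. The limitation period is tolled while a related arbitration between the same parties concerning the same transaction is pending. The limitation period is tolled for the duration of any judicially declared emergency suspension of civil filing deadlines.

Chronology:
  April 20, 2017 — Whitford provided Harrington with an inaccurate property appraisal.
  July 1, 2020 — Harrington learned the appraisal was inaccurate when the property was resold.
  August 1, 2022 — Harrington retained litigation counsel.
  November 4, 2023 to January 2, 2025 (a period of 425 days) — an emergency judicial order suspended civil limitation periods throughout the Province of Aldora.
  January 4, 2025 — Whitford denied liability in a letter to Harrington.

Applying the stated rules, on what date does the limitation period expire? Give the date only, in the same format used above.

Because discovery on July 1, 2020 post-dates the April 20, 2017 act, accrual under the later-of rule falls on July 1, 2020.
The untolled deadline — 42 months after July 1, 2020 — is January 1, 2024.
Because the emergency suspension of filing deadlines ran from November 4, 2023 to January 2, 2025, the deadline is extended by 425 days to March 1, 2025.
None of the other events listed affects the running of the period under the stated rules.

March 1, 2025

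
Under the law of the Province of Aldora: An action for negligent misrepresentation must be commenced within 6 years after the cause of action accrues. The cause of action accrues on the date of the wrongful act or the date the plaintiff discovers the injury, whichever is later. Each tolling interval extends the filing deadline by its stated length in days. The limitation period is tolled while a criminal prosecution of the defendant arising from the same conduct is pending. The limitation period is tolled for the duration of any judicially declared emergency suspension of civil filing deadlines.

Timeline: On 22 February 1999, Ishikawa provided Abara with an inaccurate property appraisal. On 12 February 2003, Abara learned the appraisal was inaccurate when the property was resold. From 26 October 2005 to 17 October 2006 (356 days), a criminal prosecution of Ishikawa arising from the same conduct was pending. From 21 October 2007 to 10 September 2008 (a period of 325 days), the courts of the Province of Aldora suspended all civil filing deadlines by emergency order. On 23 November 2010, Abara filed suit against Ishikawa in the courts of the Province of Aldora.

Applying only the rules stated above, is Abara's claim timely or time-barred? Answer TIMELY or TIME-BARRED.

TIMELY

The claim accrued on 12 February 2003 — the later of the 22 February 1999 act and the 12 February 2003 discovery.
Adding the 6 years base period to 12 February 2003 gives a deadline of 12 February 2009, before any tolling.
Because the pending criminal prosecution ran from 26 October 2005 to 17 October 2006, the deadline is extended by 356 days to 3 February 2010.
The emergency suspension of filing deadlines from 21 October 2007 to 10 September 2008 tolled the period for 325 days, extending the deadline to 25 December 2010.
The 23 November 2010 filing precedes the 25 December 2010 deadline; the claim is timely.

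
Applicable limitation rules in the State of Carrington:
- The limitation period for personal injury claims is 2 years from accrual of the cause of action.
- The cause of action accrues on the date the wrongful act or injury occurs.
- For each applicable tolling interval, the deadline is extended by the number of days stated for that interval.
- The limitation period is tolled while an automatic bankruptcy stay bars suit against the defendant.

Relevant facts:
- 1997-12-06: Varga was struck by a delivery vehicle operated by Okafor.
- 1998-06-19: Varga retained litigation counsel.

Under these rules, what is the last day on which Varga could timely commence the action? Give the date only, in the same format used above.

1999-12-06

The claim accrued on 1997-12-06, when the wrongful act occurred.
The untolled deadline — 2 years after 1997-12-06 — is 1999-12-06.
The other events in the timeline have no effect on the limitation period under the stated rules.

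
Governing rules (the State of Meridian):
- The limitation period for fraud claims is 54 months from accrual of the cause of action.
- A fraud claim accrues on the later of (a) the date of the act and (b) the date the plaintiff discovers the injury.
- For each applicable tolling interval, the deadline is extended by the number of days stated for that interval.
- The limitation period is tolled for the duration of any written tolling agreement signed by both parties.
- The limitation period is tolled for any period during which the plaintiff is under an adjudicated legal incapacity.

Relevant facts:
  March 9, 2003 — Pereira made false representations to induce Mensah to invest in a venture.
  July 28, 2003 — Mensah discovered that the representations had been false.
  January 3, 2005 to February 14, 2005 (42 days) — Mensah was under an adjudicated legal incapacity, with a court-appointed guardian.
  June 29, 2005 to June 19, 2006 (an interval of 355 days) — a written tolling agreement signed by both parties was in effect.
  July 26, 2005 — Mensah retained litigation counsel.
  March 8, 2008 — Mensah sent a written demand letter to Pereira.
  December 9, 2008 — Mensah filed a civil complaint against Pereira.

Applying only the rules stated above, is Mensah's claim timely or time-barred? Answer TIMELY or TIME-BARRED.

The claim accrued on July 28, 2003 — the later of the March 9, 2003 act and the July 28, 2003 discovery.
Adding the 54 months base period to July 28, 2003 gives a deadline of January 28, 2008, before any tolling.
The plaintiff's legal incapacity from January 3, 2005 to February 14, 2005 tolled the period for 42 days, extending the deadline to March 10, 2008.
The period was tolled for 355 days by the written tolling agreement (June 29, 2005 to June 19, 2006), pushing the deadline to February 28, 2009.
Nothing else in the chronology tolls or restarts the period.
The December 9, 2008 filing precedes the February 28, 2009 deadline; the claim is timely.

TIMELY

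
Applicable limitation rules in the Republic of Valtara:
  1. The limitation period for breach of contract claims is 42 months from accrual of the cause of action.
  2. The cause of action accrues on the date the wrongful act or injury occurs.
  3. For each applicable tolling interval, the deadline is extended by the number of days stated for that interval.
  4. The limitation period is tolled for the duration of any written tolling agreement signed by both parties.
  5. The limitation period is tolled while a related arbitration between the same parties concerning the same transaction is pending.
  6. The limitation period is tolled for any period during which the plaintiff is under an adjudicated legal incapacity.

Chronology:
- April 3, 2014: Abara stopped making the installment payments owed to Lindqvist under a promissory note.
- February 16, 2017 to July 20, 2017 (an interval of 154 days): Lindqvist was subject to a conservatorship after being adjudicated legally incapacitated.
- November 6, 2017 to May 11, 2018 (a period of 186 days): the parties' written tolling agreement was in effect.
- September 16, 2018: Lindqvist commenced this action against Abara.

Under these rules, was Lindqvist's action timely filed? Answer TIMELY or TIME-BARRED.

The limitation period began to run on April 3, 2014.
Adding the 42 months base period to April 3, 2014 gives a deadline of October 3, 2017, before any tolling.
Because the plaintiff's legal incapacity ran from February 16, 2017 to July 20, 2017, the deadline is extended by 154 days to March 6, 2018.
The period was tolled for 186 days by the written tolling agreement (November 6, 2017 to May 11, 2018), pushing the deadline to September 8, 2018.
The September 16, 2018 filing falls after the September 8, 2018 deadline; the claim is time-barred.

TIME-BARRED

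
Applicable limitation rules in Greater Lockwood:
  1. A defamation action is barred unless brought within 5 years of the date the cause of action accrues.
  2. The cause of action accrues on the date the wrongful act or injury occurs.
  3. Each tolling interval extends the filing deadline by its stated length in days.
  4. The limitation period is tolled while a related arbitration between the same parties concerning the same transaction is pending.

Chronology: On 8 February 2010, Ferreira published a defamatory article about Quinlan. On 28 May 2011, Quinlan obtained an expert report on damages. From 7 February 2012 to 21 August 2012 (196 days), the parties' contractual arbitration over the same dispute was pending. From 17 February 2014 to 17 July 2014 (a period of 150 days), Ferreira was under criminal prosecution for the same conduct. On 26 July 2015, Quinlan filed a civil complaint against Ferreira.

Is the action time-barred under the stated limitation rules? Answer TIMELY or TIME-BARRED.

TIMELY

The cause of action accrued on 8 February 2010, the date of the act.
5 years from 8 February 2010 is 8 February 2015.
The period was tolled for 196 days by the pending related arbitration (7 February 2012 to 21 August 2012), pushing the deadline to 23 August 2015.
No stated provision tolls the period for a criminal prosecution, so the interval from 17 February 2014 to 17 July 2014 has no effect on the deadline.
None of the other events listed affects the running of the period under the stated rules.
Quinlan filed on 26 July 2015, before the 23 August 2015 deadline, so the action is timely.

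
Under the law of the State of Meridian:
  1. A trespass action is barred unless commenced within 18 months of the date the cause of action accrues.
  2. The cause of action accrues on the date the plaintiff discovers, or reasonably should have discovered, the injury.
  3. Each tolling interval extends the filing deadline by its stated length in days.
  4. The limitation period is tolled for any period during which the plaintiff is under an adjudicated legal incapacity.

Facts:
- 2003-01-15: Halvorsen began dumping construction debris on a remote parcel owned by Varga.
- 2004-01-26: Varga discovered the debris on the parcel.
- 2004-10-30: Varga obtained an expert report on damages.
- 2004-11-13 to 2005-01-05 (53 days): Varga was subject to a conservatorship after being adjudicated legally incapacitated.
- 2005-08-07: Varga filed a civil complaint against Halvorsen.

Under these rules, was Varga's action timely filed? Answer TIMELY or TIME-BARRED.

TIMELY

Under the discovery rule, the claim accrued on 2004-01-26, when Varga discovered the injury — not on the 2003-01-15 date of the underlying act.
18 months from 2004-01-26 is 2005-07-26.
The plaintiff's legal incapacity from 2004-11-13 to 2005-01-05 tolled the period for 53 days, extending the deadline to 2005-09-17.
Nothing else in the chronology tolls or restarts the period.
The 2005-08-07 filing precedes the 2005-09-17 deadline; the claim is timely.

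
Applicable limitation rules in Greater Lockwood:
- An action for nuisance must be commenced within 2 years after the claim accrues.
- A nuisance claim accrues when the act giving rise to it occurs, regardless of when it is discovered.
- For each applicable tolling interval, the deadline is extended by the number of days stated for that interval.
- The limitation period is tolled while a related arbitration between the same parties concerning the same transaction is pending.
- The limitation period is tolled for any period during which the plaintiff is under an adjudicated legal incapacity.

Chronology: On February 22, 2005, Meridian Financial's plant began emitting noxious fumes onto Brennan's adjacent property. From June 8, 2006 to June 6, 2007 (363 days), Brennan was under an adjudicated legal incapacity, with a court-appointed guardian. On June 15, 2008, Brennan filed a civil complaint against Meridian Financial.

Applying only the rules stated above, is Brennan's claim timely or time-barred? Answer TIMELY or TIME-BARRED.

TIME-BARRED

The claim accrued on February 22, 2005, when the wrongful act occurred.
Adding the 2 years base period to February 22, 2005 gives a deadline of February 22, 2007, before any tolling.
The plaintiff's legal incapacity from June 8, 2006 to June 6, 2007 tolled the period for 363 days, extending the deadline to February 20, 2008.
The June 15, 2008 filing falls after the February 20, 2008 deadline; the claim is time-barred.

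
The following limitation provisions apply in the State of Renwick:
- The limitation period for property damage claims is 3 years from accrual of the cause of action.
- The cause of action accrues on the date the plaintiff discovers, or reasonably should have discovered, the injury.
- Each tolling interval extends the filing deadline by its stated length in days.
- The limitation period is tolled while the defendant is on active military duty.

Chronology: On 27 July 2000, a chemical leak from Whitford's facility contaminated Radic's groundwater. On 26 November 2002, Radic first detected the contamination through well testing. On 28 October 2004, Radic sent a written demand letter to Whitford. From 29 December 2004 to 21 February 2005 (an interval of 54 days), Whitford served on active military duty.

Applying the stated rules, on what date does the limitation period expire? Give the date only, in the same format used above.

19 January 2006

Under the discovery rule, the claim accrued on 26 November 2002, when Radic discovered the injury — not on the 27 July 2000 date of the underlying act.
The untolled deadline — 3 years after 26 November 2002 — is 26 November 2005.
Because the defendant's active military service ran from 29 December 2004 to 21 February 2005, the deadline is extended by 54 days to 19 January 2006.
None of the other events listed affects the running of the period under the stated rules.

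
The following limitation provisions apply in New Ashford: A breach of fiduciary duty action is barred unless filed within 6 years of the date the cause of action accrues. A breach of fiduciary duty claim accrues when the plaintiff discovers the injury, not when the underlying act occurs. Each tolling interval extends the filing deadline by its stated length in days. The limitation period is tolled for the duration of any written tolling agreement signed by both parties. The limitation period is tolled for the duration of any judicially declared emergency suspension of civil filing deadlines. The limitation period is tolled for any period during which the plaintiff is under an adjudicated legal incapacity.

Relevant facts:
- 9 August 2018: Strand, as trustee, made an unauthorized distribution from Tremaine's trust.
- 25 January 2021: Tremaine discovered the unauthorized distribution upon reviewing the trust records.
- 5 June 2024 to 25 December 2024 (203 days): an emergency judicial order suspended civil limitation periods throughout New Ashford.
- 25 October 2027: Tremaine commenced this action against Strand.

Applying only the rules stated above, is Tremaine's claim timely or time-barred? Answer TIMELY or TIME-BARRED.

TIME-BARRED

Accrual is tied to discovery, so the period began on 25 January 2021 rather than on 9 August 2018 when the act occurred.
The untolled deadline — 6 years after 25 January 2021 — is 25 January 2027.
Because the emergency suspension of filing deadlines ran from 5 June 2024 to 25 December 2024, the deadline is extended by 203 days to 16 August 2027.
Filing on 25 October 2027 missed the 16 August 2027 deadline — the action is time-barred.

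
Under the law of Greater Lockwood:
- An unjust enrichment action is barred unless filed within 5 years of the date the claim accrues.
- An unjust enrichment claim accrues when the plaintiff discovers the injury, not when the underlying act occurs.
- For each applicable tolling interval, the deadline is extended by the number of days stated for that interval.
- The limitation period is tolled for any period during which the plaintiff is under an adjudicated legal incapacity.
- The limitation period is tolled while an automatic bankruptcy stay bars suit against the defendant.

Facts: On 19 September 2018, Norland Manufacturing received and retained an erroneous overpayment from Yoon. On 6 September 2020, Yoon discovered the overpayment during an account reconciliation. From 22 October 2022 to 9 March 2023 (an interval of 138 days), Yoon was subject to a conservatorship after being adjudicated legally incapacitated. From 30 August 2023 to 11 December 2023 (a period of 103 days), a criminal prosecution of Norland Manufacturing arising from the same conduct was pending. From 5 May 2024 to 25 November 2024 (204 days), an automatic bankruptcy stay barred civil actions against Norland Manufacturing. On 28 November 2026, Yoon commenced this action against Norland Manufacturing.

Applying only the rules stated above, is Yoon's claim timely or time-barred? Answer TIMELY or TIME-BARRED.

TIME-BARRED

Under the discovery rule, the claim accrued on 6 September 2020, when Yoon discovered the injury — not on the 19 September 2018 date of the underlying act.
The untolled deadline — 5 years after 6 September 2020 — is 6 September 2025.
Because the plaintiff's legal incapacity ran from 22 October 2022 to 9 March 2023, the deadline is extended by 138 days to 22 January 2026.
Because the automatic bankruptcy stay ran from 5 May 2024 to 25 November 2024, the deadline is extended by 204 days to 14 August 2026.
The pending criminal prosecution from 30 August 2023 to 11 December 2023 does not toll the period, because no stated rule makes a criminal prosecution a tolling event.
Yoon filed on 28 November 2026, after the 14 August 2026 deadline, so the action is time-barred.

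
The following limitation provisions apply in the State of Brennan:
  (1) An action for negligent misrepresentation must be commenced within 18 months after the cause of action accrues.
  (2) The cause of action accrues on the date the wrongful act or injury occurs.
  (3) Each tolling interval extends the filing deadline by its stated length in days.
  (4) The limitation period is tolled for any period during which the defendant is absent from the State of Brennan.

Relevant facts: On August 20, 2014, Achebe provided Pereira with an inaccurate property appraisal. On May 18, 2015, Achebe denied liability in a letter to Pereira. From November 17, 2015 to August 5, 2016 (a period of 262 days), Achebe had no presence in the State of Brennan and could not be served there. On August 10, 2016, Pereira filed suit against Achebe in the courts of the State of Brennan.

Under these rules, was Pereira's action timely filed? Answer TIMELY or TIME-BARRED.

The cause of action accrued on August 20, 2014, the date of the act.
Adding the 18 months base period to August 20, 2014 gives a deadline of February 20, 2016, before any tolling.
The period was tolled for 262 days by the defendant's absence from the jurisdiction (November 17, 2015 to August 5, 2016), pushing the deadline to November 8, 2016.
The other events in the timeline have no effect on the limitation period under the stated rules.
Filing on August 10, 2016 beat the November 8, 2016 deadline — the action is timely.

TIMELY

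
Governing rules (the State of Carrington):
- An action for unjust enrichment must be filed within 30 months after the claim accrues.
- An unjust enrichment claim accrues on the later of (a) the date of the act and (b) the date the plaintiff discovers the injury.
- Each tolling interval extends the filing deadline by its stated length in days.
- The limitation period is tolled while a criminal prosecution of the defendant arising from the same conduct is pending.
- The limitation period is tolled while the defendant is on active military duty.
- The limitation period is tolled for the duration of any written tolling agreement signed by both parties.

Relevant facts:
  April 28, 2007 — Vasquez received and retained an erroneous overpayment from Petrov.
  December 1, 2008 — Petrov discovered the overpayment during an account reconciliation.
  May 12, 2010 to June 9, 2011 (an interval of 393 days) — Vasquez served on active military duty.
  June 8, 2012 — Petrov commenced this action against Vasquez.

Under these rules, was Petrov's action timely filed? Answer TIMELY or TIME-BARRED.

TIMELY

Because discovery on December 1, 2008 post-dates the April 28, 2007 act, accrual under the later-of rule falls on December 1, 2008.
Adding the 30 months base period to December 1, 2008 gives a deadline of June 1, 2011, before any tolling.
The defendant's active military service from May 12, 2010 to June 9, 2011 tolled the period for 393 days, extending the deadline to June 28, 2012.
Filing on June 8, 2012 beat the June 28, 2012 deadline — the action is timely.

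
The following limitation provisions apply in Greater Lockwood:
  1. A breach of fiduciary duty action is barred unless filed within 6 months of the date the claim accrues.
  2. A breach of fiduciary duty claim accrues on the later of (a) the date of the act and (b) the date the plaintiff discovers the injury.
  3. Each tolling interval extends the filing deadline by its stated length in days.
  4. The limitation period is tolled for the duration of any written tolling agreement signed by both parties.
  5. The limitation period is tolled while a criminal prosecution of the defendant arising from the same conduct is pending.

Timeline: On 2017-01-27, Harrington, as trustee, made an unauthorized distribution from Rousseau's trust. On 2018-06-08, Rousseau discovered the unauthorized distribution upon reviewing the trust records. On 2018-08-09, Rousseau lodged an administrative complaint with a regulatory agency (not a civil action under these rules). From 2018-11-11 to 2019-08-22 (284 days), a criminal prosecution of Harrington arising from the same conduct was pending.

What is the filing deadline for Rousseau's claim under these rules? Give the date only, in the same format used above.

2019-09-18

Taking the later of the act (2017-01-27) and discovery (2018-06-08), the claim accrued on 2018-06-08.
Adding the 6 months base period to 2018-06-08 gives a deadline of 2018-12-08, before any tolling.
The period was tolled for 284 days by the pending criminal prosecution (2018-11-11 to 2019-08-22), pushing the deadline to 2019-09-18.
Nothing else in the chronology tolls or restarts the period.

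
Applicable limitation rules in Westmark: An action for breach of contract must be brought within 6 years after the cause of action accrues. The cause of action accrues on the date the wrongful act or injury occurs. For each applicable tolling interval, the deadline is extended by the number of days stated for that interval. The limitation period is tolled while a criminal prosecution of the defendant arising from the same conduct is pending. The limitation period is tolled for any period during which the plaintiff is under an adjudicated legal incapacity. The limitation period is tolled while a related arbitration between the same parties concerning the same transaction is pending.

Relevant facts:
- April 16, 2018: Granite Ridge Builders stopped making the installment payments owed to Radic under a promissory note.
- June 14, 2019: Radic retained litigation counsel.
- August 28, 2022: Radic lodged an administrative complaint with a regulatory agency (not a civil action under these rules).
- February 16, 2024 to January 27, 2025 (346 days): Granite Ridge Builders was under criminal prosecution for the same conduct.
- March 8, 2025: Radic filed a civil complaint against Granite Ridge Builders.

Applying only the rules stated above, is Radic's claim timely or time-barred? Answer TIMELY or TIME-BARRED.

TIMELY

The claim accrued on April 16, 2018, when the wrongful act occurred.
The untolled deadline — 6 years after April 16, 2018 — is April 16, 2024.
The period was tolled for 346 days by the pending criminal prosecution (February 16, 2024 to January 27, 2025), pushing the deadline to March 28, 2025.
Nothing else in the chronology tolls or restarts the period.
The March 8, 2025 filing precedes the March 28, 2025 deadline; the claim is timely.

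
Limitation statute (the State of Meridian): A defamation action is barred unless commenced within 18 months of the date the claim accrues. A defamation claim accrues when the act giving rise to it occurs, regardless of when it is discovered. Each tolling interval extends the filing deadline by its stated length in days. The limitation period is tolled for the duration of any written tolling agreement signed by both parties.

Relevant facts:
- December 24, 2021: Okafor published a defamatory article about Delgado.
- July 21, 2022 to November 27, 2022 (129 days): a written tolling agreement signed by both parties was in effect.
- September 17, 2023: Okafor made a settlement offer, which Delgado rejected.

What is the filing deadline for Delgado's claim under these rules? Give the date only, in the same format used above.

The claim accrued on December 24, 2021, when the wrongful act occurred.
18 months from December 24, 2021 is June 24, 2023.
The period was tolled for 129 days by the written tolling agreement (July 21, 2022 to November 27, 2022), pushing the deadline to October 31, 2023.
Nothing else in the chronology tolls or restarts the period.

October 31, 2023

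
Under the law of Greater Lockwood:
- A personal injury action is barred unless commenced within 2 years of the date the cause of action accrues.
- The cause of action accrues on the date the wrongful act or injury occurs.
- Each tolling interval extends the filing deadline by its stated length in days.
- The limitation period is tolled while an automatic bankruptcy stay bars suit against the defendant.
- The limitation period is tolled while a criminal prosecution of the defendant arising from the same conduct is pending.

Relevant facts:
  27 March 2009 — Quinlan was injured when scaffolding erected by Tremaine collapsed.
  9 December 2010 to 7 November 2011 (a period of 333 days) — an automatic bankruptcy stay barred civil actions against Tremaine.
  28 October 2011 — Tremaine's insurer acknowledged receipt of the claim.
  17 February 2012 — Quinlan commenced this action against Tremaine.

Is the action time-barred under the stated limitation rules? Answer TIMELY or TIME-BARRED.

TIMELY

The cause of action accrued on 27 March 2009, the date of the act.
The untolled deadline — 2 years after 27 March 2009 — is 27 March 2011.
Because the automatic bankruptcy stay ran from 9 December 2010 to 7 November 2011, the deadline is extended by 333 days to 23 February 2012.
None of the other events listed affects the running of the period under the stated rules.
The 17 February 2012 filing precedes the 23 February 2012 deadline; the claim is timely.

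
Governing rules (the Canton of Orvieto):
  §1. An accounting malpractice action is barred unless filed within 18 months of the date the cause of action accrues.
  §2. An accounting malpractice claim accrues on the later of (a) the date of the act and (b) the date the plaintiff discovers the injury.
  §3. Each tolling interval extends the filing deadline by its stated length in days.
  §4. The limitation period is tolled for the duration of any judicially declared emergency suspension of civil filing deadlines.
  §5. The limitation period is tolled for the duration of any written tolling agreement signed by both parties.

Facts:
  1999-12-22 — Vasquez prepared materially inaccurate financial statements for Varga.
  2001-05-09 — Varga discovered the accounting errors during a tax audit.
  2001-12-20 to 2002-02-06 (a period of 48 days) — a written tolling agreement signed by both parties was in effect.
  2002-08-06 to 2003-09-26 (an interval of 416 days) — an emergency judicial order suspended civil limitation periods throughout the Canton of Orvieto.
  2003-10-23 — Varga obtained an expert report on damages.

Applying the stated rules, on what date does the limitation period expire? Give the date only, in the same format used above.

Because discovery on 2001-05-09 post-dates the 1999-12-22 act, accrual under the later-of rule falls on 2001-05-09.
Adding the 18 months base period to 2001-05-09 gives a deadline of 2002-11-09, before any tolling.
Because the written tolling agreement ran from 2001-12-20 to 2002-02-06, the deadline is extended by 48 days to 2002-12-27.
Because the emergency suspension of filing deadlines ran from 2002-08-06 to 2003-09-26, the deadline is extended by 416 days to 2004-02-16.
The other events in the timeline have no effect on the limitation period under the stated rules.

2004-02-16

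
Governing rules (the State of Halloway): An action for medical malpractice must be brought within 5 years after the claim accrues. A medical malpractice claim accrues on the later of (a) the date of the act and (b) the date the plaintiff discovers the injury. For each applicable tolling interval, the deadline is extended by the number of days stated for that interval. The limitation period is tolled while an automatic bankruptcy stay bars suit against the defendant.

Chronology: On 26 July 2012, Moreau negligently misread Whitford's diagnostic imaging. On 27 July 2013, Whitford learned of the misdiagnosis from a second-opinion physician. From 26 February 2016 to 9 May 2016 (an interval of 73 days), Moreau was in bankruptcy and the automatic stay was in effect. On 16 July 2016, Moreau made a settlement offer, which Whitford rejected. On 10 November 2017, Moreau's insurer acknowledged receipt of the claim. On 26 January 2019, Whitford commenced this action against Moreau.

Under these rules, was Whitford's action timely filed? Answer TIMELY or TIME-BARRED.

TIME-BARRED

Because discovery on 27 July 2013 post-dates the 26 July 2012 act, accrual under the later-of rule falls on 27 July 2013.
The untolled deadline — 5 years after 27 July 2013 — is 27 July 2018.
Because the automatic bankruptcy stay ran from 26 February 2016 to 9 May 2016, the deadline is extended by 73 days to 8 October 2018.
Nothing else in the chronology tolls or restarts the period.
Whitford filed on 26 January 2019, after the 8 October 2018 deadline, so the action is time-barred.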